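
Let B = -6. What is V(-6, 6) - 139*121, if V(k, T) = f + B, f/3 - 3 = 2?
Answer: -16810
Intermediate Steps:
f = 15 (f = 9 + 3*2 = 9 + 6 = 15)
V(k, T) = 9 (V(k, T) = 15 - 6 = 9)
V(-6, 6) - 139*121 = 9 - 139*121 = 9 - 16819 = -16810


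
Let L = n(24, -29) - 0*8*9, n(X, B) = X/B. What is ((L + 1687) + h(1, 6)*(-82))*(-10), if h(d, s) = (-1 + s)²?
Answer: 105510/29 ≈ 3638.3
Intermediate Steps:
L = -24/29 (L = 24/(-29) - 0*8*9 = 24*(-1/29) - 0*9 = -24/29 - 1*0 = -24/29 + 0 = -24/29 ≈ -0.82759)
((L + 1687) + h(1, 6)*(-82))*(-10) = ((-24/29 + 1687) + (-1 + 6)²*(-82))*(-10) = (48899/29 + 5²*(-82))*(-10) = (48899/29 + 25*(-82))*(-10) = (48899/29 - 2050)*(-10) = -10551/29*(-10) = 105510/29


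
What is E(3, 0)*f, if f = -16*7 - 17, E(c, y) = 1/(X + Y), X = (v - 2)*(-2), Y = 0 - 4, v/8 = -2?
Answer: -129/32 ≈ -4.0313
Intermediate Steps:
v = -16 (v = 8*(-2) = -16)
Y = -4
X = 36 (X = (-16 - 2)*(-2) = -18*(-2) = 36)
E(c, y) = 1/32 (E(c, y) = 1/(36 - 4) = 1/32)
f = -129 (f = -112 - 17 = -129)
E(3, 0)*f = (1/32)*(-129) = -129/32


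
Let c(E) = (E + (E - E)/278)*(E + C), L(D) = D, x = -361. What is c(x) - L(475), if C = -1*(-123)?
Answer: 85443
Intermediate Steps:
C = 123
c(E) = E*(123 + E) (c(E) = (E + (E - E)/278)*(E + 123) = (E + 0*(1/278))*(123 + E) = (E + 0)*(123 + E) = E*(123 + E))
c(x) - L(475) = -361*(123 - 361) - 1*475 = -361*(-238) - 475 = 85918 - 475 = 85443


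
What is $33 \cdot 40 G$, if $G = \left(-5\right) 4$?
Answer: $-26400$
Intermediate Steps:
$G = -20$
$33 \cdot 40 G = 33 \cdot 40 \left(-20\right) = 1320 \left(-20\right) = -26400$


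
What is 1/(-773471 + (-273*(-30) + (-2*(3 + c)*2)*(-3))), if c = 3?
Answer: -1/765209 ≈ -1.3068e-6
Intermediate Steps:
1/(-773471 + (-273*(-30) + (-2*(3 + c)*2)*(-3))) = 1/(-773471 + (-273*(-30) + (-2*(3 + 3)*2)*(-3))) = 1/(-773471 + (8190 + (-2*6*2)*(-3))) = 1/(-773471 + (8190 - 12*2*(-3))) = 1/(-773471 + (8190 - 24*(-3))) = 1/(-773471 + (8190 + 72)) = 1/(-773471 + 8262) = 1/(-765209) = -1/765209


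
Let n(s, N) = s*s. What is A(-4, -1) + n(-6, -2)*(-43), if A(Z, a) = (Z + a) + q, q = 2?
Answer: -1551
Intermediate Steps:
A(Z, a) = 2 + Z + a (A(Z, a) = (Z + a) + 2 = 2 + Z + a)
n(s, N) = s²
A(-4, -1) + n(-6, -2)*(-43) = (2 - 4 - 1) + (-6)²*(-43) = -3 + 36*(-43) = -3 - 1548 = -1551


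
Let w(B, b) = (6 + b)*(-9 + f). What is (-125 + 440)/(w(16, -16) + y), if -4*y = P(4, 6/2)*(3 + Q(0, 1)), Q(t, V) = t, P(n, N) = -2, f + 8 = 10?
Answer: 630/143 ≈ 4.4056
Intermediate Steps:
f = 2 (f = -8 + 10 = 2)
w(B, b) = -42 - 7*b (w(B, b) = (6 + b)*(-9 + 2) = (6 + b)*(-7) = -42 - 7*b)
y = 3/2 (y = -(-1)*(3 + 0)/2 = -(-1)*3/2 = -¼*(-6) = 3/2 ≈ 1.5000)
(-125 + 440)/(w(16, -16) + y) = (-125 + 440)/((-42 - 7*(-16)) + 3/2) = 315/((-42 + 112) + 3/2) = 315/(70 + 3/2) = 315/(143/2) = 315*(2/143) = 630/143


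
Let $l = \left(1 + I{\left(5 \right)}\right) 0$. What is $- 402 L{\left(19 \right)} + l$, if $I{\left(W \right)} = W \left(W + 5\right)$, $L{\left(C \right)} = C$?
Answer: $-7638$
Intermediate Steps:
$I{\left(W \right)} = W \left(5 + W\right)$
$l = 0$ ($l = \left(1 + 5 \left(5 + 5\right)\right) 0 = \left(1 + 5 \cdot 10\right) 0 = \left(1 + 50\right) 0 = 51 \cdot 0 = 0$)
$- 402 L{\left(19 \right)} + l = \left(-402\right) 19 + 0 = -7638 + 0 = -7638$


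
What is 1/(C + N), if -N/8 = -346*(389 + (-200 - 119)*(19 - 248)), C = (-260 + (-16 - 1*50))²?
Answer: 1/203388196 ≈ 4.9167e-9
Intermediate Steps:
C = 106276 (C = (-260 + (-16 - 50))² = (-260 - 66)² = (-326)² = 106276)
N = 203281920 (N = -(-2768)*(389 + (-200 - 119)*(19 - 248)) = -(-2768)*(389 - 319*(-229)) = -(-2768)*(389 + 73051) = -(-2768)*73440 = -8*(-25410240) = 203281920)
1/(C + N) = 1/(106276 + 203281920) = 1/203388196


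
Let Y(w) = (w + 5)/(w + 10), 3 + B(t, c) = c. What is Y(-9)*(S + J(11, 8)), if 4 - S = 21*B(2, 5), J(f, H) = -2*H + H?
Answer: 184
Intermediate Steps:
B(t, c) = -3 + c
Y(w) = (5 + w)/(10 + w)
J(f, H) = -H
S = -38 (S = 4 - 21*(-3 + 5) = 4 - 21*2 = 4 - 1*42 = 4 - 42 = -38)
Y(-9)*(S + J(11, 8)) = ((5 - 9)/(10 - 9))*(-38 - 1*8) = (-4/1)*(-38 - 8) = (1*(-4))*(-46) = -4*(-46) = 184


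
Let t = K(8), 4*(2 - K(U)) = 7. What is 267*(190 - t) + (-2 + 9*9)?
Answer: 202969/4 ≈ 50742.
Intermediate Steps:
K(U) = 1/4 (K(U) = 2 - 1/4*7 = 2 - 7/4 = 1/4)
t = 1/4 ≈ 0.25000
267*(190 - t) + (-2 + 9*9) = 267*(190 - 1*1/4) + (-2 + 9*9) = 267*(190 - 1/4) + (-2 + 81) = 267*(759/4) + 79 = 202653/4 + 79 = 202969/4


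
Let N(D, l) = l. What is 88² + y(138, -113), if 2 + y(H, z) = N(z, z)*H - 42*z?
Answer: -3106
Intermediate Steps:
y(H, z) = -2 - 42*z + H*z (y(H, z) = -2 + (z*H - 42*z) = -2 + (H*z - 42*z) = -2 + (-42*z + H*z) = -2 - 42*z + H*z)
88² + y(138, -113) = 88² + (-2 - 42*(-113) + 138*(-113)) = 7744 + (-2 + 4746 - 15594) = 7744 - 10850 = -3106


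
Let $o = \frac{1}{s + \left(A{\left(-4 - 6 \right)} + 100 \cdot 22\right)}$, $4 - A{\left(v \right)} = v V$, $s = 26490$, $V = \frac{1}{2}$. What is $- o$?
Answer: $- \frac{1}{28699} \approx -3.4844 \cdot 10^{-5}$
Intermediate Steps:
$V = \frac{1}{2} \approx 0.5$
$A{\left(v \right)} = 4 - \frac{v}{2}$ ($A{\left(v \right)} = 4 - v \frac{1}{2} = 4 - \frac{v}{2}$)
$o = \frac{1}{28699}$ ($o = \frac{1}{26490 + \left(\left(4 - \frac{-4 - 6}{2}\right) + 100 \cdot 22\right)} = \frac{1}{26490 + \left(\left(4 - \frac{-4 - 6}{2}\right) + 2200\right)} = \frac{1}{26490 + \left(\left(4 - -5\right) + 2200\right)} = \frac{1}{26490 + \left(\left(4 + 5\right) + 2200\right)} = \frac{1}{26490 + \left(9 + 2200\right)} = \frac{1}{26490 + 2209} = \frac{1}{28699} \approx 3.4844 \cdot 10^{-5}$)
$- o = \left(-1\right) \frac{1}{28699} = - \frac{1}{28699}$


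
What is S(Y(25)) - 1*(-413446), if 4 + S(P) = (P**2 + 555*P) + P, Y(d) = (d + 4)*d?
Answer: 1342167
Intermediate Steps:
Y(d) = d*(4 + d) (Y(d) = (4 + d)*d = d*(4 + d))
S(P) = -4 + P**2 + 556*P (S(P) = -4 + ((P**2 + 555*P) + P) = -4 + (P**2 + 556*P) = -4 + P**2 + 556*P)
S(Y(25)) - 1*(-413446) = (-4 + (25*(4 + 25))**2 + 556*(25*(4 + 25))) - 1*(-413446) = (-4 + (25*29)**2 + 556*(25*29)) + 413446 = (-4 + 725**2 + 556*725) + 413446 = (-4 + 525625 + 403100) + 413446 = 928721 + 413446 = 1342167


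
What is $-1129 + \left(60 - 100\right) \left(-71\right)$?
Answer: $1711$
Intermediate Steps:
$-1129 + \left(60 - 100\right) \left(-71\right) = -1129 - -2840 = -1129 + 2840 = 1711$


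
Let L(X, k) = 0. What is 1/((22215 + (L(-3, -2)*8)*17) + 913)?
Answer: 1/23128 ≈ 4.3238e-5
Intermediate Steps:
1/((22215 + (L(-3, -2)*8)*17) + 913) = 1/((22215 + (0*8)*17) + 913) = 1/((22215 + 0*17) + 913) = 1/((22215 + 0) + 913) = 1/(22215 + 913) = 1/23128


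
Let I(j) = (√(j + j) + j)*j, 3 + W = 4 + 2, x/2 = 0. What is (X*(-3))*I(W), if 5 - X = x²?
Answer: -135 - 45*√6 ≈ -245.23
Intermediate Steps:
x = 0 (x = 2*0 = 0)
W = 3 (W = -3 + (4 + 2) = -3 + 6 = 3)
X = 5 (X = 5 - 1*0² = 5 - 1*0 = 5 + 0 = 5)
I(j) = j*(j + √2*√j) (I(j) = (√(2*j) + j)*j = (√2*√j + j)*j = (j + √2*√j)*j = j*(j + √2*√j))
(X*(-3))*I(W) = (5*(-3))*(3² + √2*3^(3/2)) = -15*(9 + √2*(3*√3)) = -15*(9 + 3*√6) = -135 - 45*√6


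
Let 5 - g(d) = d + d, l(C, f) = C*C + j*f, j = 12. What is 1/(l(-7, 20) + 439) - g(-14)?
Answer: -24023/728 ≈ -32.999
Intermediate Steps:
l(C, f) = C² + 12*f (l(C, f) = C*C + 12*f = C² + 12*f)
g(d) = 5 - 2*d (g(d) = 5 - (d + d) = 5 - 2*d)
1/(l(-7, 20) + 439) - g(-14) = 1/(((-7)² + 12*20) + 439) - (5 - 2*(-14)) = 1/((49 + 240) + 439) - (5 + 28) = 1/(289 + 439) - 1*33 = 1/728 - 33 = -24023/728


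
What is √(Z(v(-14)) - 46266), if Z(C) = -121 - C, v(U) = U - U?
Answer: I*√46387 ≈ 215.38*I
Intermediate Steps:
v(U) = 0
√(Z(v(-14)) - 46266) = √((-121 - 1*0) - 46266) = √((-121 + 0) - 46266) = √(-121 - 46266) = √(-46387) = I*√46387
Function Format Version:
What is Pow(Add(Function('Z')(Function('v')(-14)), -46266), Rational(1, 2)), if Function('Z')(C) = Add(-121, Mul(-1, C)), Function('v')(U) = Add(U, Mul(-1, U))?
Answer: Mul(I, Pow(46387, Rational(1, 2))) ≈ Mul(215.38, I)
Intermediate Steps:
Function('v')(U) = 0
Pow(Add(Function('Z')(Function('v')(-14)), -46266), Rational(1, 2)) = Pow(Add(Add(-121, Mul(-1, 0)), -46266), Rational(1, 2)) = Pow(Add(Add(-121, 0), -46266), Rational(1, 2)) = Pow(Add(-121, -46266), Rational(1, 2)) = Pow(-46387, Rational(1, 2)) = Mul(I, Pow(46387, Rational(1, 2)))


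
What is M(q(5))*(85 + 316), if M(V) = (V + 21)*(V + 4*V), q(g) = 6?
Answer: 324810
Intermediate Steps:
M(V) = 5*V*(21 + V) (M(V) = (21 + V)*(5*V) = 5*V*(21 + V))
M(q(5))*(85 + 316) = (5*6*(21 + 6))*(85 + 316) = (5*6*27)*401 = 810*401 = 324810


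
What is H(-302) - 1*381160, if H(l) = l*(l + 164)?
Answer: -339484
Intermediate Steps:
H(l) = l*(164 + l)
H(-302) - 1*381160 = -302*(164 - 302) - 1*381160 = -302*(-138) - 381160 = 41676 - 381160 = -339484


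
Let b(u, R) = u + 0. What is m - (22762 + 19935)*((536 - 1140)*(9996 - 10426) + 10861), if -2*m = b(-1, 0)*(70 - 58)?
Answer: -11552996951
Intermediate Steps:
b(u, R) = u
m = 6 (m = -(-1)*(70 - 58)/2 = -(-1)*12/2 = -½*(-12) = 6)
m - (22762 + 19935)*((536 - 1140)*(9996 - 10426) + 10861) = 6 - (22762 + 19935)*((536 - 1140)*(9996 - 10426) + 10861) = 6 - 42697*(-604*(-430) + 10861) = 6 - 42697*(259720 + 10861) = 6 - 42697*270581 = 6 - 1*11552996957 = 6 - 11552996957 = -11552996951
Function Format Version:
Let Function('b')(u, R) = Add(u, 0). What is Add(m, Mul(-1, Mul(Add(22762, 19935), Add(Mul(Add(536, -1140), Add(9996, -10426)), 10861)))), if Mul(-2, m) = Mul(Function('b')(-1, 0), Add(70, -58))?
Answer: -11552996951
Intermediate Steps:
Function('b')(u, R) = u
m = 6 (m = Mul(Rational(-1, 2), Mul(-1, Add(70, -58))) = Mul(Rational(-1, 2), Mul(-1, 12)) = Mul(Rational(-1, 2), -12) = 6)
Add(m, Mul(-1, Mul(Add(22762, 19935), Add(Mul(Add(536, -1140), Add(9996, -10426)), 10861)))) = Add(6, Mul(-1, Mul(Add(22762, 19935), Add(Mul(Add(536, -1140), Add(9996, -10426)), 10861)))) = Add(6, Mul(-1, Mul(42697, Add(Mul(-604, -430), 10861)))) = Add(6, Mul(-1, Mul(42697, Add(259720, 10861)))) = Add(6, Mul(-1, Mul(42697, 270581))) = Add(6, Mul(-1, 11552996957)) = Add(6, -11552996957) = -11552996951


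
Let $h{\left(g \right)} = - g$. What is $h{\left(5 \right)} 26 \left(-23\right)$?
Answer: $2990$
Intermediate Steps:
$h{\left(5 \right)} 26 \left(-23\right) = \left(-1\right) 5 \cdot 26 \left(-23\right) = \left(-5\right) 26 \left(-23\right) = \left(-130\right) \left(-23\right) = 2990$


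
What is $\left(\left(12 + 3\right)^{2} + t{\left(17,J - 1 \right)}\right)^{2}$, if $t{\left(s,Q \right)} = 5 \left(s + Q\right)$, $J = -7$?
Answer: $72900$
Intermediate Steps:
$t{\left(s,Q \right)} = 5 Q + 5 s$ ($t{\left(s,Q \right)} = 5 \left(Q + s\right) = 5 Q + 5 s$)
$\left(\left(12 + 3\right)^{2} + t{\left(17,J - 1 \right)}\right)^{2} = \left(\left(12 + 3\right)^{2} + \left(5 \left(-7 - 1\right) + 5 \cdot 17\right)\right)^{2} = \left(15^{2} + \left(5 \left(-8\right) + 85\right)\right)^{2} = \left(225 + \left(-40 + 85\right)\right)^{2} = \left(225 + 45\right)^{2} = 270^{2} = 72900$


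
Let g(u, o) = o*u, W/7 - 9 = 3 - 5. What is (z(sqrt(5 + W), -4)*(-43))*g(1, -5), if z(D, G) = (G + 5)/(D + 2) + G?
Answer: -4343/5 + 129*sqrt(6)/10 ≈ -837.00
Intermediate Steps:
W = 49 (W = 63 + 7*(3 - 5) = 63 + 7*(-2) = 63 - 14 = 49)
z(D, G) = G + (5 + G)/(2 + D) (z(D, G) = (5 + G)/(2 + D) + G = G + (5 + G)/(2 + D))
(z(sqrt(5 + W), -4)*(-43))*g(1, -5) = (((5 + 3*(-4) + sqrt(5 + 49)*(-4))/(2 + sqrt(5 + 49)))*(-43))*(-5*1) = (((5 - 12 + sqrt(54)*(-4))/(2 + sqrt(54)))*(-43))*(-5) = (((5 - 12 + (3*sqrt(6))*(-4))/(2 + 3*sqrt(6)))*(-43))*(-5) = (((5 - 12 - 12*sqrt(6))/(2 + 3*sqrt(6)))*(-43))*(-5) = (((-7 - 12*sqrt(6))/(2 + 3*sqrt(6)))*(-43))*(-5) = -43*(-7 - 12*sqrt(6))/(2 + 3*sqrt(6))*(-5) = 215*(-7 - 12*sqrt(6))/(2 + 3*sqrt(6))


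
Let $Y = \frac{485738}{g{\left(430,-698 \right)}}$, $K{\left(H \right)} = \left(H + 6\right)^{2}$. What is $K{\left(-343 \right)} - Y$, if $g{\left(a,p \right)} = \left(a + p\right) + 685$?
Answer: $\frac{46872535}{417} \approx 1.124 \cdot 10^{5}$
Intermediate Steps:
$g{\left(a,p \right)} = 685 + a + p$
$K{\left(H \right)} = \left(6 + H\right)^{2}$
$Y = \frac{485738}{417}$ ($Y = \frac{485738}{685 + 430 - 698} = \frac{485738}{417} \approx 1164.8$)
$K{\left(-343 \right)} - Y = \left(6 - 343\right)^{2} - \frac{485738}{417} = \left(-337\right)^{2} - \frac{485738}{417} = 113569 - \frac{485738}{417} = \frac{46872535}{417}$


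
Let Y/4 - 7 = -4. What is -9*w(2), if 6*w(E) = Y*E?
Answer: -36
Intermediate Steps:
Y = 12 (Y = 28 + 4*(-4) = 28 - 16 = 12)
w(E) = 2*E (w(E) = (12*E)/6 = 2*E)
-9*w(2) = -18*2 = -9*4 = -36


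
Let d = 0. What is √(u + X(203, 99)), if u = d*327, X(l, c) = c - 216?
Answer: 3*I*√13 ≈ 10.817*I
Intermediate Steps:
X(l, c) = -216 + c
u = 0 (u = 0*327 = 0)
√(u + X(203, 99)) = √(0 + (-216 + 99)) = √(0 - 117) = √(-117) = 3*I*√13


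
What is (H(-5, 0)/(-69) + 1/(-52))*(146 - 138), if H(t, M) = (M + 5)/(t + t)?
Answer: -86/897 ≈ -0.095875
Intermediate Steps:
H(t, M) = (5 + M)/(2*t) (H(t, M) = (5 + M)/((2*t)) = (5 + M)*(1/(2*t)) = (5 + M)/(2*t))
(H(-5, 0)/(-69) + 1/(-52))*(146 - 138) = (((½)*(5 + 0)/(-5))/(-69) + 1/(-52))*(146 - 138) = (((½)*(-⅕)*5)*(-1/69) + 1*(-1/52))*8 = (-½*(-1/69) - 1/52)*8 = (1/138 - 1/52)*8 = -43/3588*8 = -86/897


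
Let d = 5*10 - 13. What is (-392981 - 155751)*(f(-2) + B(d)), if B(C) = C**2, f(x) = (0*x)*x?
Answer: -751214108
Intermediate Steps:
f(x) = 0 (f(x) = 0*x = 0)
d = 37 (d = 50 - 13 = 37)
(-392981 - 155751)*(f(-2) + B(d)) = (-392981 - 155751)*(0 + 37**2) = -548732*(0 + 1369) = -548732*1369 = -751214108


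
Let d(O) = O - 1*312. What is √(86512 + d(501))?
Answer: √86701 ≈ 294.45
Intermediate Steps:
d(O) = -312 + O (d(O) = O - 312 = -312 + O)
√(86512 + d(501)) = √(86512 + (-312 + 501)) = √(86512 + 189) = √86701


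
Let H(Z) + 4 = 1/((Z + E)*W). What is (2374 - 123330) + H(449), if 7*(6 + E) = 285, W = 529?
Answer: -216662826233/1791194 ≈ -1.2096e+5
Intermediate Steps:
E = 243/7 (E = -6 + (⅐)*285 = -6 + 285/7 = 243/7 ≈ 34.714)
H(Z) = -4 + 1/(529*(243/7 + Z)) (H(Z) = -4 + 1/((Z + 243/7)*529) = -4 + (1/529)/(243/7 + Z) = -4 + 1/(529*(243/7 + Z)))
(2374 - 123330) + H(449) = (2374 - 123330) + (-514181 - 14812*449)/(529*(243 + 7*449)) = -120956 + (-514181 - 6650588)/(529*(243 + 3143)) = -120956 + (1/529)*(-7164769)/3386 = -120956 + (1/529)*(1/3386)*(-7164769) = -120956 - 7164769/1791194 = -216662826233/1791194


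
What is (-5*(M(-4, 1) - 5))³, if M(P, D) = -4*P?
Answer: -166375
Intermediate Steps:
(-5*(M(-4, 1) - 5))³ = (-5*(-4*(-4) - 5))³ = (-5*(16 - 5))³ = (-5*11)³ = (-55)³ = -166375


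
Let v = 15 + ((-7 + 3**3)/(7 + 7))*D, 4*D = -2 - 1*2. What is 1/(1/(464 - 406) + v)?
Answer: 406/5517 ≈ 0.073591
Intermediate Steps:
D = -1 (D = (-2 - 1*2)/4 = (-2 - 2)/4 = (1/4)*(-4) = -1)
v = 95/7 (v = 15 + ((-7 + 3**3)/(7 + 7))*(-1) = 15 + ((-7 + 27)/14)*(-1) = 15 + (20*(1/14))*(-1) = 15 + (10/7)*(-1) = 15 - 10/7 = 95/7 ≈ 13.571)
1/(1/(464 - 406) + v) = 1/(1/(464 - 406) + 95/7) = 1/(1/58 + 95/7) = 1/(5517/406) = 406/5517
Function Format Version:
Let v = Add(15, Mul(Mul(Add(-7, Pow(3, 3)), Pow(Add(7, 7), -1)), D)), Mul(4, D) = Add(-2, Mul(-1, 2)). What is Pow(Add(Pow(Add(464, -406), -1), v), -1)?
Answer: Rational(406, 5517) ≈ 0.073591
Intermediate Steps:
D = -1 (D = Mul(Rational(1, 4), Add(-2, Mul(-1, 2))) = Mul(Rational(1, 4), Add(-2, -2)) = Mul(Rational(1, 4), -4) = -1)
v = Rational(95, 7) (v = Add(15, Mul(Mul(Add(-7, Pow(3, 3)), Pow(Add(7, 7), -1)), -1)) = Add(15, Mul(Mul(Add(-7, 27), Pow(14, -1)), -1)) = Add(15, Mul(Mul(20, Rational(1, 14)), -1)) = Add(15, Mul(Rational(10, 7), -1)) = Add(15, Rational(-10, 7)) = Rational(95, 7) ≈ 13.571)
Pow(Add(Pow(Add(464, -406), -1), v), -1) = Pow(Add(Pow(Add(464, -406), -1), Rational(95, 7)), -1) = Pow(Add(Pow(58, -1), Rational(95, 7)), -1) = Pow(Add(Rational(1, 58), Rational(95, 7)), -1) = Pow(Rational(5517, 406), -1) = Rational(406, 5517)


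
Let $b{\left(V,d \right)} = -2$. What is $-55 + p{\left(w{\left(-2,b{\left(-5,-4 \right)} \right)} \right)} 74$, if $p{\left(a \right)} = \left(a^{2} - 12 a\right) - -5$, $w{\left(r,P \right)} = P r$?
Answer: $-2053$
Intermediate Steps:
$p{\left(a \right)} = 5 + a^{2} - 12 a$ ($p{\left(a \right)} = \left(a^{2} - 12 a\right) + \left(-5 + 10\right) = \left(a^{2} - 12 a\right) + 5 = 5 + a^{2} - 12 a$)
$-55 + p{\left(w{\left(-2,b{\left(-5,-4 \right)} \right)} \right)} 74 = -55 + \left(5 + \left(\left(-2\right) \left(-2\right)\right)^{2} - 12 \left(\left(-2\right) \left(-2\right)\right)\right) 74 = -55 + \left(5 + 4^{2} - 48\right) 74 = -55 + \left(5 + 16 - 48\right) 74 = -55 - 1998 = -2053$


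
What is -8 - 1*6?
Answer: -14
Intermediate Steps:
-8 - 1*6 = -8 - 6 = -14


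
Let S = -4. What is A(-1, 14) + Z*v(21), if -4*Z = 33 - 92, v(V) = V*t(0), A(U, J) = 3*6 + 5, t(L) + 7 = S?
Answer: -13537/4 ≈ -3384.3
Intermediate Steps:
t(L) = -11 (t(L) = -7 - 4 = -11)
A(U, J) = 23 (A(U, J) = 18 + 5 = 23)
v(V) = -11*V (v(V) = V*(-11) = -11*V)
Z = 59/4 (Z = -(33 - 92)/4 = -¼*(-59) = 59/4 ≈ 14.750)
A(-1, 14) + Z*v(21) = 23 + 59*(-11*21)/4 = 23 + (59/4)*(-231) = 23 - 13629/4 = -13537/4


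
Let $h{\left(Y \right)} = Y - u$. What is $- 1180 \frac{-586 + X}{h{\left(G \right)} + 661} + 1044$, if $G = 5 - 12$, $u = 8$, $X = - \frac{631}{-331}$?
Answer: $\frac{225684822}{106913} \approx 2110.9$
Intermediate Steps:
$X = \frac{631}{331}$ ($X = \left(-631\right) \left(- \frac{1}{331}\right) = \frac{631}{331} \approx 1.9063$)
$G = -7$ ($G = 5 - 12 = -7$)
$h{\left(Y \right)} = -8 + Y$ ($h{\left(Y \right)} = Y - 8 = -8 + Y$)
$- 1180 \frac{-586 + X}{h{\left(G \right)} + 661} + 1044 = - 1180 \frac{-586 + \frac{631}{331}}{\left(-8 - 7\right) + 661} + 1044 = - 1180 \left(- \frac{193335}{331 \left(-15 + 661\right)}\right) + 1044 = - 1180 \left(- \frac{193335}{331 \cdot 646}\right) + 1044 = - 1180 \left(\left(- \frac{193335}{331}\right) \frac{1}{646}\right) + 1044 = \left(-1180\right) \left(- \frac{193335}{213826}\right) + 1044 = \frac{114067650}{106913} + 1044 = \frac{225684822}{106913}$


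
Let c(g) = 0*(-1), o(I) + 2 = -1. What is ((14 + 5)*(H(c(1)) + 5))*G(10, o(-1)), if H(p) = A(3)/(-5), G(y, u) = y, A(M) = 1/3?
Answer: 2812/3 ≈ 937.33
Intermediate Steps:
o(I) = -3 (o(I) = -2 - 1 = -3)
c(g) = 0
A(M) = 1/3
H(p) = -1/15 (H(p) = (1/3)/(-5) = (1/3)*(-1/5) = -1/15)
((14 + 5)*(H(c(1)) + 5))*G(10, o(-1)) = ((14 + 5)*(-1/15 + 5))*10 = (19*(74/15))*10 = (1406/15)*10 = 2812/3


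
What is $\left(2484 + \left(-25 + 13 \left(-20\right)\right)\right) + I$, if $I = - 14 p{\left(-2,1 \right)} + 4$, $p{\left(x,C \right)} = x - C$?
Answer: $2245$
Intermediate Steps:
$I = 46$ ($I = - 14 \left(-2 - 1\right) + 4 = \left(-14\right) \left(-3\right) + 4 = 42 + 4 = 46$)
$\left(2484 + \left(-25 + 13 \left(-20\right)\right)\right) + I = \left(2484 + \left(-25 + 13 \left(-20\right)\right)\right) + 46 = \left(2484 - 285\right) + 46 = 2199 + 46 = 2245$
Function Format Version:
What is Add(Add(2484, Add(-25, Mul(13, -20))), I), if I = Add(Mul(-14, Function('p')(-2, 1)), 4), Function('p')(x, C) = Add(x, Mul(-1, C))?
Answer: 2245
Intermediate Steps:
I = 46 (I = Add(Mul(-14, Add(-2, Mul(-1, 1))), 4) = Add(Mul(-14, Add(-2, -1)), 4) = Add(Mul(-14, -3), 4) = Add(42, 4) = 46)
Add(Add(2484, Add(-25, Mul(13, -20))), I) = Add(Add(2484, Add(-25, Mul(13, -20))), 46) = Add(Add(2484, Add(-25, -260)), 46) = Add(Add(2484, -285), 46) = Add(2199, 46) = 2245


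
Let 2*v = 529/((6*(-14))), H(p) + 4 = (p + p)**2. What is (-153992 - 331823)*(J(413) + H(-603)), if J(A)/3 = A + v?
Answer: -39602204188305/56 ≈ -7.0718e+11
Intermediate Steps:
H(p) = -4 + 4*p**2 (H(p) = -4 + (p + p)**2 = -4 + (2*p)**2 = -4 + 4*p**2)
v = -529/168 (v = (529/((6*(-14))))/2 = (529/(-84))/2 = (529*(-1/84))/2 = (1/2)*(-529/84) = -529/168 ≈ -3.1488)
J(A) = -529/56 + 3*A (J(A) = 3*(A - 529/168) = 3*(-529/168 + A) = -529/56 + 3*A)
(-153992 - 331823)*(J(413) + H(-603)) = (-153992 - 331823)*((-529/56 + 3*413) + (-4 + 4*(-603)**2)) = -485815*((-529/56 + 1239) + (-4 + 4*363609)) = -485815*(68855/56 + (-4 + 1454436)) = -485815*(68855/56 + 1454432) = -485815*81517047/56 = -39602204188305/56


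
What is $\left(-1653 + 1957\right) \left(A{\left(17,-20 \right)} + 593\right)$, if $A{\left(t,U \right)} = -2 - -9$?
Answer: $182400$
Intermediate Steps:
$A{\left(t,U \right)} = 7$ ($A{\left(t,U \right)} = -2 + 9 = 7$)
$\left(-1653 + 1957\right) \left(A{\left(17,-20 \right)} + 593\right) = \left(-1653 + 1957\right) \left(7 + 593\right) = 304 \cdot 600 = 182400$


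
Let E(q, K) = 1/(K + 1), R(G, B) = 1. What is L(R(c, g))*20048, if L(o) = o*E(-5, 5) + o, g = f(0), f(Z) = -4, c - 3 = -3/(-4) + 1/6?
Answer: 70168/3 ≈ 23389.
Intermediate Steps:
c = 47/12 (c = 3 + (-3/(-4) + 1/6) = 3 + (-3*(-1/4) + 1*(1/6)) = 3 + (3/4 + 1/6) = 3 + 11/12 = 47/12 ≈ 3.9167)
g = -4
E(q, K) = 1/(1 + K)
L(o) = 7*o/6 (L(o) = o/(1 + 5) + o = o/6 + o = 7*o/6)
L(R(c, g))*20048 = ((7/6)*1)*20048 = (7/6)*20048 = 70168/3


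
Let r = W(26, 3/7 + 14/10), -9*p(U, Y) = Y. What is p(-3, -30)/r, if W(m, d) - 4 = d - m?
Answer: -175/1059 ≈ -0.16525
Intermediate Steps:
p(U, Y) = -Y/9
W(m, d) = 4 + d - m (W(m, d) = 4 + (d - m) = 4 + d - m)
r = -706/35 (r = 4 + (3/7 + 14/10) - 1*26 = 4 + (3*(1/7) + 14*(1/10)) - 26 = 4 + (3/7 + 7/5) - 26 = 4 + 64/35 - 26 = -706/35 ≈ -20.171)
p(-3, -30)/r = (-1/9*(-30))/(-706/35) = (10/3)*(-35/706) = -175/1059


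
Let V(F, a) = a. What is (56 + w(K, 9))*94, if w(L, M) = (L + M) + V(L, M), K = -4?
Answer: 6580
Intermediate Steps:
w(L, M) = L + 2*M (w(L, M) = (L + M) + M = L + 2*M)
(56 + w(K, 9))*94 = (56 + (-4 + 2*9))*94 = (56 + (-4 + 18))*94 = (56 + 14)*94 = 70*94 = 6580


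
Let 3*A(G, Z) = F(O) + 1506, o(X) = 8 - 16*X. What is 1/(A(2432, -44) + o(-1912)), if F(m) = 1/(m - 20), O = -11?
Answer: 93/2892485 ≈ 3.2152e-5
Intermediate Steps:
F(m) = 1/(-20 + m)
A(G, Z) = 46685/93 (A(G, Z) = (1/(-20 - 11) + 1506)/3 = (1/(-31) + 1506)/3 = (-1/31 + 1506)/3 = (⅓)*(46685/31) = 46685/93)
1/(A(2432, -44) + o(-1912)) = 1/(46685/93 + (8 - 16*(-1912))) = 1/(46685/93 + (8 + 30592)) = 1/(46685/93 + 30600) = 1/(2892485/93) = 93/2892485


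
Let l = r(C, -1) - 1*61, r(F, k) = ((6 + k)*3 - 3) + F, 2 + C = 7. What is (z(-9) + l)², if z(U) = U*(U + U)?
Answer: 13924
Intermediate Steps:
C = 5 (C = -2 + 7 = 5)
z(U) = 2*U² (z(U) = U*(2*U) = 2*U²)
r(F, k) = 15 + F + 3*k (r(F, k) = ((18 + 3*k) - 3) + F = (15 + 3*k) + F = 15 + F + 3*k)
l = -44 (l = (15 + 5 + 3*(-1)) - 1*61 = (15 + 5 - 3) - 61 = 17 - 61 = -44)
(z(-9) + l)² = (2*(-9)² - 44)² = (2*81 - 44)² = (162 - 44)² = 118² = 13924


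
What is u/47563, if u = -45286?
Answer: -45286/47563 ≈ -0.95213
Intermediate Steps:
u/47563 = -45286/47563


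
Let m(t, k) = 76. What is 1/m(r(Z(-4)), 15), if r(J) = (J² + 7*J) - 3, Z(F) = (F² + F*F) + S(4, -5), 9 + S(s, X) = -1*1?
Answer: 1/76 ≈ 0.013158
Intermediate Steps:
S(s, X) = -10 (S(s, X) = -9 - 1*1 = -9 - 1 = -10)
Z(F) = -10 + 2*F² (Z(F) = (F² + F*F) - 10 = (F² + F²) - 10 = 2*F² - 10 = -10 + 2*F²)
r(J) = -3 + J² + 7*J
1/m(r(Z(-4)), 15) = 1/76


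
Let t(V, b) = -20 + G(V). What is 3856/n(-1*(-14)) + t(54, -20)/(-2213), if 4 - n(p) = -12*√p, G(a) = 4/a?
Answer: -57532714/7468875 + 2892*√14/125 ≈ 78.864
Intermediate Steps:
t(V, b) = -20 + 4/V
n(p) = 4 + 12*√p (n(p) = 4 - (-12)*√p = 4 + 12*√p)
3856/n(-1*(-14)) + t(54, -20)/(-2213) = 3856/(4 + 12*√(-1*(-14))) + (-20 + 4/54)/(-2213) = 3856/(4 + 12*√14) + (-20 + 4*(1/54))*(-1/2213) = 3856/(4 + 12*√14) + (-20 + 2/27)*(-1/2213) = 3856/(4 + 12*√14) - 538/27*(-1/2213) = 3856/(4 + 12*√14) + 538/59751 = 538/59751 + 3856/(4 + 12*√14)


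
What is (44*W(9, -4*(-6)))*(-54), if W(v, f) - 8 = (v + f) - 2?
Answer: -92664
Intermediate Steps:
W(v, f) = 6 + f + v (W(v, f) = 8 + ((v + f) - 2) = 8 + ((f + v) - 2) = 8 + (-2 + f + v) = 6 + f + v)
(44*W(9, -4*(-6)))*(-54) = (44*(6 - 4*(-6) + 9))*(-54) = (44*(6 + 24 + 9))*(-54) = (44*39)*(-54) = 1716*(-54) = -92664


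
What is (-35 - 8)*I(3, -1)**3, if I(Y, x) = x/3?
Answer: 43/27 ≈ 1.5926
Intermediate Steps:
I(Y, x) = x/3 (I(Y, x) = x*(1/3) = x/3)
(-35 - 8)*I(3, -1)**3 = (-35 - 8)*((1/3)*(-1))**3 = -43*(-1/3)**3 = -43*(-1/27) = 43/27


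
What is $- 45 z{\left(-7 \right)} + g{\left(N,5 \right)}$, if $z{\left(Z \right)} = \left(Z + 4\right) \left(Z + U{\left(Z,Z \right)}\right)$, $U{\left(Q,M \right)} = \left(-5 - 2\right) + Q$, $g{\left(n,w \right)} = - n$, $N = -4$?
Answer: $-2831$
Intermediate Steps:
$U{\left(Q,M \right)} = -7 + Q$ ($U{\left(Q,M \right)} = \left(-5 - 2\right) + Q = -7 + Q$)
$z{\left(Z \right)} = \left(-7 + 2 Z\right) \left(4 + Z\right)$ ($z{\left(Z \right)} = \left(Z + 4\right) \left(Z + \left(-7 + Z\right)\right) = \left(4 + Z\right) \left(-7 + 2 Z\right) = \left(-7 + 2 Z\right) \left(4 + Z\right)$)
$- 45 z{\left(-7 \right)} + g{\left(N,5 \right)} = - 45 \left(-28 - 7 + 2 \left(-7\right)^{2}\right) - -4 = - 45 \left(-28 - 7 + 2 \cdot 49\right) + 4 = - 45 \left(-28 - 7 + 98\right) + 4 = \left(-45\right) 63 + 4 = -2835 + 4 = -2831$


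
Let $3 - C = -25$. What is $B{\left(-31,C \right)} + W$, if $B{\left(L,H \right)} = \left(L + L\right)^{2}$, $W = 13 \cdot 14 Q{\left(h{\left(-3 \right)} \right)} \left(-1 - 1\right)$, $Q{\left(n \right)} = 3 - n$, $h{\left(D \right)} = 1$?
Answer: $3116$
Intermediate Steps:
$C = 28$ ($C = 3 - -25 = 3 + 25 = 28$)
$W = -728$ ($W = 13 \cdot 14 \left(3 - 1\right) \left(-1 - 1\right) = 182 \left(3 - 1\right) \left(-2\right) = 182 \cdot 2 \left(-2\right) = 182 \left(-4\right) = -728$)
$B{\left(L,H \right)} = 4 L^{2}$ ($B{\left(L,H \right)} = \left(2 L\right)^{2} = 4 L^{2}$)
$B{\left(-31,C \right)} + W = 4 \left(-31\right)^{2} - 728 = 4 \cdot 961 - 728 = 3844 - 728 = 3116$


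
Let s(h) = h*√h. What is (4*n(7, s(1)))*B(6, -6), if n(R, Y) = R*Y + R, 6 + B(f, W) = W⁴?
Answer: 72240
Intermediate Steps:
B(f, W) = -6 + W⁴
s(h) = h^(3/2)
n(R, Y) = R + R*Y
(4*n(7, s(1)))*B(6, -6) = (4*(7*(1 + 1^(3/2))))*(-6 + (-6)⁴) = (4*(7*(1 + 1)))*(-6 + 1296) = (4*(7*2))*1290 = (4*14)*1290 = 56*1290 = 72240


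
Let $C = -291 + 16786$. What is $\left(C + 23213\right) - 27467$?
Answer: $12241$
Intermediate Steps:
$C = 16495$
$\left(C + 23213\right) - 27467 = \left(16495 + 23213\right) - 27467 = 39708 - 27467 = 12241$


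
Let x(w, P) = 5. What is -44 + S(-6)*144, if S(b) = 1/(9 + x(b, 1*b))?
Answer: -236/7 ≈ -33.714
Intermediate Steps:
S(b) = 1/14 (S(b) = 1/(9 + 5) = 1/14)
-44 + S(-6)*144 = -44 + (1/14)*144 = -44 + 72/7 = -236/7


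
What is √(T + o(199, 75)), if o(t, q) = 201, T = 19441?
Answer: √19642 ≈ 140.15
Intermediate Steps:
√(T + o(199, 75)) = √(19441 + 201) = √19642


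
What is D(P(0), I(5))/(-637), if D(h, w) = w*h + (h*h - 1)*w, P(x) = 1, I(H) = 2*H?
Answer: -10/637 ≈ -0.015699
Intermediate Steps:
D(h, w) = h*w + w*(-1 + h²) (D(h, w) = h*w + (h² - 1)*w = h*w + (-1 + h²)*w = h*w + w*(-1 + h²))
D(P(0), I(5))/(-637) = ((2*5)*(-1 + 1 + 1²))/(-637) = (10*(-1 + 1 + 1))*(-1/637) = (10*1)*(-1/637) = 10*(-1/637) = -10/637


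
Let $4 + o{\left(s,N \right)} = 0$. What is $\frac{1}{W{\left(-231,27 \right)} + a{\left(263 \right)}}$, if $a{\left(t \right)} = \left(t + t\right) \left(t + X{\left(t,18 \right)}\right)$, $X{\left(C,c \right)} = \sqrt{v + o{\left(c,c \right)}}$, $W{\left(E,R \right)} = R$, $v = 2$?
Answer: $\frac{138365}{19145426577} - \frac{526 i \sqrt{2}}{19145426577} \approx 7.2271 \cdot 10^{-6} - 3.8854 \cdot 10^{-8} i$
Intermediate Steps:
$o{\left(s,N \right)} = -4$ ($o{\left(s,N \right)} = -4 + 0 = -4$)
$X{\left(C,c \right)} = i \sqrt{2}$ ($X{\left(C,c \right)} = \sqrt{2 - 4} = \sqrt{-2} = i \sqrt{2}$)
$a{\left(t \right)} = 2 t \left(t + i \sqrt{2}\right)$ ($a{\left(t \right)} = \left(t + t\right) \left(t + i \sqrt{2}\right) = 2 t \left(t + i \sqrt{2}\right)$)
$\frac{1}{W{\left(-231,27 \right)} + a{\left(263 \right)}} = \frac{1}{27 + 2 \cdot 263 \left(263 + i \sqrt{2}\right)} = \frac{1}{27 + \left(138338 + 526 i \sqrt{2}\right)} = \frac{1}{138365 + 526 i \sqrt{2}}$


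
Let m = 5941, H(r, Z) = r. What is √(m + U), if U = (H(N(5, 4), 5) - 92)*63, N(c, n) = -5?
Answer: I*√170 ≈ 13.038*I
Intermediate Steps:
U = -6111 (U = (-5 - 92)*63 = -97*63 = -6111)
√(m + U) = √(5941 - 6111) = √(-170) = I*√170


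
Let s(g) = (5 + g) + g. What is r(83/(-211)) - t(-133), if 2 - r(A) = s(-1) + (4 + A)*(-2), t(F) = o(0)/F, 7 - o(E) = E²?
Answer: 25120/4009 ≈ 6.2659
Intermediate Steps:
o(E) = 7 - E²
s(g) = 5 + 2*g
t(F) = 7/F (t(F) = (7 - 1*0²)/F = (7 - 1*0)/F = (7 + 0)/F = 7/F)
r(A) = 7 + 2*A (r(A) = 2 - ((5 + 2*(-1)) + (4 + A)*(-2)) = 2 - ((5 - 2) + (-8 - 2*A)) = 2 - (3 + (-8 - 2*A)) = 2 - (-5 - 2*A) = 2 + (5 + 2*A) = 7 + 2*A)
r(83/(-211)) - t(-133) = (7 + 2*(83/(-211))) - 7/(-133) = (7 + 2*(83*(-1/211))) - 7*(-1)/133 = (7 + 2*(-83/211)) - 1*(-1/19) = (7 - 166/211) + 1/19 = 1311/211 + 1/19 = 25120/4009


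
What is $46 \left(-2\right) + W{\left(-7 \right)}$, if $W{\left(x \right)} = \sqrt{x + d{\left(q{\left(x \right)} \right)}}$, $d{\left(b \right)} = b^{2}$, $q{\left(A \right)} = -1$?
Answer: $-92 + i \sqrt{6} \approx -92.0 + 2.4495 i$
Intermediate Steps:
$W{\left(x \right)} = \sqrt{1 + x}$ ($W{\left(x \right)} = \sqrt{x + \left(-1\right)^{2}} = \sqrt{x + 1} = \sqrt{1 + x}$)
$46 \left(-2\right) + W{\left(-7 \right)} = 46 \left(-2\right) + \sqrt{1 - 7} = -92 + \sqrt{-6} = -92 + i \sqrt{6}$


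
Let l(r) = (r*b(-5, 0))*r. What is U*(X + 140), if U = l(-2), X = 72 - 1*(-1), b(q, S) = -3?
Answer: -2556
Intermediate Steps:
X = 73 (X = 72 + 1 = 73)
l(r) = -3*r**2 (l(r) = (r*(-3))*r = (-3*r)*r = -3*r**2)
U = -12 (U = -3*(-2)**2 = -3*4 = -12)
U*(X + 140) = -12*(73 + 140) = -12*213 = -2556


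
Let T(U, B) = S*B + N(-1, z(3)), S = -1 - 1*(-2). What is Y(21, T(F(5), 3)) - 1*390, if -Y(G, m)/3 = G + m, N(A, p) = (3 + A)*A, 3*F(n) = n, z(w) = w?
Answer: -456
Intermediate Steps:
S = 1 (S = -1 + 2 = 1)
F(n) = n/3
N(A, p) = A*(3 + A)
T(U, B) = -2 + B (T(U, B) = 1*B - (3 - 1) = B - 1*2 = B - 2 = -2 + B)
Y(G, m) = -3*G - 3*m (Y(G, m) = -3*(G + m) = -3*G - 3*m)
Y(21, T(F(5), 3)) - 1*390 = (-3*21 - 3*(-2 + 3)) - 1*390 = (-63 - 3*1) - 390 = (-63 - 3) - 390 = -66 - 390 = -456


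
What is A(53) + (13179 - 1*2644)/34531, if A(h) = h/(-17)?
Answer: -235864/83861 ≈ -2.8126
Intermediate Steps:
A(h) = -h/17 (A(h) = h*(-1/17) = -h/17)
A(53) + (13179 - 1*2644)/34531 = -1/17*53 + (13179 - 1*2644)/34531 = -53/17 + (13179 - 2644)*(1/34531) = -53/17 + 10535*(1/34531) = -53/17 + 1505/4933 = -235864/83861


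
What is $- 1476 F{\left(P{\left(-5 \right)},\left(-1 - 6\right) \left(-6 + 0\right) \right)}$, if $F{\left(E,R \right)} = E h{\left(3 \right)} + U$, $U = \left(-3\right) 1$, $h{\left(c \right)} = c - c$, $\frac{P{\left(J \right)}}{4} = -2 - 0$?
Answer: $4428$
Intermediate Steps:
$P{\left(J \right)} = -8$ ($P{\left(J \right)} = 4 \left(-2 - 0\right) = 4 \left(-2 + 0\right) = 4 \left(-2\right) = -8$)
$h{\left(c \right)} = 0$
$U = -3$
$F{\left(E,R \right)} = -3$ ($F{\left(E,R \right)} = E 0 - 3 = 0 - 3 = -3$)
$- 1476 F{\left(P{\left(-5 \right)},\left(-1 - 6\right) \left(-6 + 0\right) \right)} = \left(-1476\right) \left(-3\right) = 4428$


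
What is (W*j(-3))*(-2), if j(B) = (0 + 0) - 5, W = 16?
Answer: 160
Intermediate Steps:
j(B) = -5 (j(B) = 0 - 5 = -5)
(W*j(-3))*(-2) = (16*(-5))*(-2) = -80*(-2) = 160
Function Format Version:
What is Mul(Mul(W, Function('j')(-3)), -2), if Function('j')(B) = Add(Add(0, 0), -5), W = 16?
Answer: 160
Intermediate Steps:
Function('j')(B) = -5 (Function('j')(B) = Add(0, -5) = -5)
Mul(Mul(W, Function('j')(-3)), -2) = Mul(Mul(16, -5), -2) = Mul(-80, -2) = 160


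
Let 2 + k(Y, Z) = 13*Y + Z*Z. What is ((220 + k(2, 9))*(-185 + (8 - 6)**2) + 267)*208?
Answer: -12180064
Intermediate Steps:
k(Y, Z) = -2 + Z**2 + 13*Y (k(Y, Z) = -2 + (13*Y + Z*Z) = -2 + (13*Y + Z**2) = -2 + (Z**2 + 13*Y) = -2 + Z**2 + 13*Y)
((220 + k(2, 9))*(-185 + (8 - 6)**2) + 267)*208 = ((220 + (-2 + 9**2 + 13*2))*(-185 + (8 - 6)**2) + 267)*208 = ((220 + (-2 + 81 + 26))*(-185 + 2**2) + 267)*208 = ((220 + 105)*(-185 + 4) + 267)*208 = (325*(-181) + 267)*208 = (-58825 + 267)*208 = -58558*208 = -12180064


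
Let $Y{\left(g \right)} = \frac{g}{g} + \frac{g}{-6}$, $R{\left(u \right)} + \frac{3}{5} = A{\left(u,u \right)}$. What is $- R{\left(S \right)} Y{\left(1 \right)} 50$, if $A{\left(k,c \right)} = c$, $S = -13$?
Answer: $\frac{1700}{3} \approx 566.67$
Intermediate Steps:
$R{\left(u \right)} = - \frac{3}{5} + u$
$Y{\left(g \right)} = 1 - \frac{g}{6}$ ($Y{\left(g \right)} = 1 + g \left(- \frac{1}{6}\right) = 1 - \frac{g}{6}$)
$- R{\left(S \right)} Y{\left(1 \right)} 50 = - \left(- \frac{3}{5} - 13\right) \left(1 - \frac{1}{6}\right) 50 = - - \frac{68 \left(1 - \frac{1}{6}\right)}{5} \cdot 50 = - \left(- \frac{68}{5}\right) \frac{5}{6} \cdot 50 = - \frac{\left(-34\right) 50}{3} = \left(-1\right) \left(- \frac{1700}{3}\right) = \frac{1700}{3}$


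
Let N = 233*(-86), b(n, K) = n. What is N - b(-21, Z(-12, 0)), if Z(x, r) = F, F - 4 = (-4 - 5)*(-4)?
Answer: -20017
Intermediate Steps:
F = 40 (F = 4 + (-4 - 5)*(-4) = 4 - 9*(-4) = 4 + 36 = 40)
Z(x, r) = 40
N = -20038
N - b(-21, Z(-12, 0)) = -20038 - 1*(-21) = -20038 + 21 = -20017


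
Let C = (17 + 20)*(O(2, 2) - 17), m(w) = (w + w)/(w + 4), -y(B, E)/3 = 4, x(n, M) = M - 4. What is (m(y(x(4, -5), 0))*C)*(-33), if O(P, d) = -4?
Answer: 76923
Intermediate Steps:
x(n, M) = -4 + M
y(B, E) = -12 (y(B, E) = -3*4 = -12)
m(w) = 2*w/(4 + w) (m(w) = (2*w)/(4 + w) = 2*w/(4 + w))
C = -777 (C = (17 + 20)*(-4 - 17) = 37*(-21) = -777)
(m(y(x(4, -5), 0))*C)*(-33) = ((2*(-12)/(4 - 12))*(-777))*(-33) = ((2*(-12)/(-8))*(-777))*(-33) = ((2*(-12)*(-1/8))*(-777))*(-33) = (3*(-777))*(-33) = -2331*(-33) = 76923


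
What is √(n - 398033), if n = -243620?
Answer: I*√641653 ≈ 801.03*I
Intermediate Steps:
√(n - 398033) = √(-243620 - 398033) = √(-641653) = I*√641653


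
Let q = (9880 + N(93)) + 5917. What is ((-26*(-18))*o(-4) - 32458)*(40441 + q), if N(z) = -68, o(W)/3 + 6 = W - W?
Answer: -2296341940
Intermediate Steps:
o(W) = -18 (o(W) = -18 + 3*(W - W) = -18 + 3*0 = -18 + 0 = -18)
q = 15729 (q = (9880 - 68) + 5917 = 9812 + 5917 = 15729)
((-26*(-18))*o(-4) - 32458)*(40441 + q) = (-26*(-18)*(-18) - 32458)*(40441 + 15729) = (468*(-18) - 32458)*56170 = (-8424 - 32458)*56170 = -40882*56170 = -2296341940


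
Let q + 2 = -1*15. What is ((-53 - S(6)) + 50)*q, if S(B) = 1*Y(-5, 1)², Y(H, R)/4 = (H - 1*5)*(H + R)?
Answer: 435251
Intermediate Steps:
q = -17 (q = -2 - 1*15 = -2 - 15 = -17)
Y(H, R) = 4*(-5 + H)*(H + R) (Y(H, R) = 4*((H - 1*5)*(H + R)) = 4*((H - 5)*(H + R)) = 4*((-5 + H)*(H + R)) = 4*(-5 + H)*(H + R))
S(B) = 25600 (S(B) = 1*(-20*(-5) - 20*1 + 4*(-5)² + 4*(-5)*1)² = 1*(100 - 20 + 4*25 - 20)² = 1*(100 - 20 + 100 - 20)² = 1*160² = 1*25600 = 25600)
((-53 - S(6)) + 50)*q = ((-53 - 1*25600) + 50)*(-17) = ((-53 - 25600) + 50)*(-17) = (-25653 + 50)*(-17) = -25603*(-17) = 435251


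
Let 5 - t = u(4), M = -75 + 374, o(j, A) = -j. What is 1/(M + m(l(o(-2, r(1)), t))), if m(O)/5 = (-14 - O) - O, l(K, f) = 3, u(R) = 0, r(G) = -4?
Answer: 1/199 ≈ 0.0050251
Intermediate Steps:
M = 299
t = 5 (t = 5 - 1*0 = 5 + 0 = 5)
m(O) = -70 - 10*O (m(O) = 5*((-14 - O) - O) = 5*(-14 - 2*O) = -70 - 10*O)
1/(M + m(l(o(-2, r(1)), t))) = 1/(299 + (-70 - 10*3)) = 1/(299 + (-70 - 30)) = 1/(299 - 100) = 1/199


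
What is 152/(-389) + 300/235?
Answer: 16196/18283 ≈ 0.88585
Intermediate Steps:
152/(-389) + 300/235 = 152*(-1/389) + 300*(1/235) = -152/389 + 60/47 = 16196/18283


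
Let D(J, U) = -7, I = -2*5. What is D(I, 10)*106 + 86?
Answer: -656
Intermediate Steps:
I = -10
D(I, 10)*106 + 86 = -7*106 + 86 = -742 + 86 = -656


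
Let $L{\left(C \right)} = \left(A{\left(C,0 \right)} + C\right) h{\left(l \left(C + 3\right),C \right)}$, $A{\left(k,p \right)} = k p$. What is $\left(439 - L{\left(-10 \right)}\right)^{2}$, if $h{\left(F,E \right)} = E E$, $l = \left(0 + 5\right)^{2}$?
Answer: $2070721$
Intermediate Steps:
$l = 25$ ($l = 5^{2} = 25$)
$h{\left(F,E \right)} = E^{2}$
$L{\left(C \right)} = C^{3}$ ($L{\left(C \right)} = \left(C 0 + C\right) C^{2} = \left(0 + C\right) C^{2} = C C^{2} = C^{3}$)
$\left(439 - L{\left(-10 \right)}\right)^{2} = \left(439 - \left(-10\right)^{3}\right)^{2} = \left(439 - -1000\right)^{2} = \left(439 + 1000\right)^{2} = 1439^{2} = 2070721$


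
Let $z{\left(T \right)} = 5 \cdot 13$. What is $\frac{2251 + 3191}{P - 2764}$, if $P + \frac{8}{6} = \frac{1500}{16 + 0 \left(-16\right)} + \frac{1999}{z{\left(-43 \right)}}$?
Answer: $- \frac{4244760}{2059847} \approx -2.0607$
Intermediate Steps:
$z{\left(T \right)} = 65$
$P = \frac{96073}{780}$ ($P = - \frac{4}{3} + \left(\frac{1500}{16 + 0 \left(-16\right)} + \frac{1999}{65}\right) = - \frac{4}{3} + \left(\frac{1500}{16 + 0} + 1999 \cdot \frac{1}{65}\right) = - \frac{4}{3} + \left(\frac{1500}{16} + \frac{1999}{65}\right) = - \frac{4}{3} + \left(1500 \cdot \frac{1}{16} + \frac{1999}{65}\right) = - \frac{4}{3} + \left(\frac{375}{4} + \frac{1999}{65}\right) = - \frac{4}{3} + \frac{32371}{260} = \frac{96073}{780} \approx 123.17$)
$\frac{2251 + 3191}{P - 2764} = \frac{2251 + 3191}{\frac{96073}{780} - 2764} = \frac{5442}{- \frac{2059847}{780}} = 5442 \left(- \frac{780}{2059847}\right) = - \frac{4244760}{2059847}$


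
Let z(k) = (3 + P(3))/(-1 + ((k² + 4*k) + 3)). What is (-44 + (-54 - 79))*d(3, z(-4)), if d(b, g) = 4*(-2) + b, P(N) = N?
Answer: 885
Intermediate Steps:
z(k) = 6/(2 + k² + 4*k) (z(k) = (3 + 3)/(-1 + ((k² + 4*k) + 3)) = 6/(-1 + (3 + k² + 4*k)) = 6/(2 + k² + 4*k))
d(b, g) = -8 + b
(-44 + (-54 - 79))*d(3, z(-4)) = (-44 + (-54 - 79))*(-8 + 3) = (-44 - 133)*(-5) = -177*(-5) = 885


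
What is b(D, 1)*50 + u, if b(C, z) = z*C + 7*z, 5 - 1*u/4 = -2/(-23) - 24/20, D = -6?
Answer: 8562/115 ≈ 74.452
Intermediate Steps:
u = 2812/115 (u = 20 - 4*(-2/(-23) - 24/20) = 20 - 4*(-2*(-1/23) - 24*1/20) = 20 - 4*(2/23 - 6/5) = 20 - 4*(-128/115) = 20 + 512/115 = 2812/115 ≈ 24.452)
b(C, z) = 7*z + C*z (b(C, z) = C*z + 7*z = 7*z + C*z)
b(D, 1)*50 + u = (1*(7 - 6))*50 + 2812/115 = (1*1)*50 + 2812/115 = 1*50 + 2812/115 = 50 + 2812/115 = 8562/115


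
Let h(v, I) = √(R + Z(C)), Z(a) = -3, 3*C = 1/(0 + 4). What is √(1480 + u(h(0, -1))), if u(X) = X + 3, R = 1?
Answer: √(1483 + I*√2) ≈ 38.51 + 0.0184*I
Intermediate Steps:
C = 1/12 (C = 1/(3*(0 + 4)) = (⅓)/4 = (⅓)*(¼) = 1/12 ≈ 0.083333)
h(v, I) = I*√2 (h(v, I) = √(1 - 3) = √(-2) = I*√2)
u(X) = 3 + X
√(1480 + u(h(0, -1))) = √(1480 + (3 + I*√2)) = √(1483 + I*√2)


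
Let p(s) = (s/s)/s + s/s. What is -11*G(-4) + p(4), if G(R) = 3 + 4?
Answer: -303/4 ≈ -75.750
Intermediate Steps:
G(R) = 7
p(s) = 1 + 1/s (p(s) = 1/s + 1 = 1 + 1/s)
-11*G(-4) + p(4) = -11*7 + (1 + 4)/4 = -77 + (¼)*5 = -77 + 5/4 = -303/4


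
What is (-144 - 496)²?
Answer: 409600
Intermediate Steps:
(-144 - 496)² = (-640)² = 409600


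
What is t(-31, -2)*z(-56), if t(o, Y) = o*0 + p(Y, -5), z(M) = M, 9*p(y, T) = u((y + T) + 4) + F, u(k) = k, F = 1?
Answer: 112/9 ≈ 12.444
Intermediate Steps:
p(y, T) = 5/9 + T/9 + y/9 (p(y, T) = (((y + T) + 4) + 1)/9 = (((T + y) + 4) + 1)/9 = ((4 + T + y) + 1)/9 = (5 + T + y)/9 = 5/9 + T/9 + y/9)
t(o, Y) = Y/9 (t(o, Y) = o*0 + (5/9 + (⅑)*(-5) + Y/9) = 0 + (5/9 - 5/9 + Y/9) = 0 + Y/9 = Y/9)
t(-31, -2)*z(-56) = ((⅑)*(-2))*(-56) = -2/9*(-56) = 112/9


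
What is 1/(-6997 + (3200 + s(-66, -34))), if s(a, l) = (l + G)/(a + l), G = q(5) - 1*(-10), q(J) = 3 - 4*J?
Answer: -100/379659 ≈ -0.00026339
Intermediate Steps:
G = -7 (G = (3 - 4*5) - 1*(-10) = (3 - 20) + 10 = -17 + 10 = -7)
s(a, l) = (-7 + l)/(a + l) (s(a, l) = (l - 7)/(a + l) = (-7 + l)/(a + l))
1/(-6997 + (3200 + s(-66, -34))) = 1/(-6997 + (3200 + (-7 - 34)/(-66 - 34))) = 1/(-6997 + (3200 - 41/(-100))) = 1/(-6997 + (3200 - 1/100*(-41))) = 1/(-6997 + (3200 + 41/100)) = 1/(-6997 + 320041/100) = 1/(-379659/100) = -100/379659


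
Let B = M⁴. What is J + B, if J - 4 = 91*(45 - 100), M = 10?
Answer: 4999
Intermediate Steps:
J = -5001 (J = 4 + 91*(45 - 100) = 4 + 91*(-55) = 4 - 5005 = -5001)
B = 10000 (B = 10⁴ = 10000)
J + B = -5001 + 10000 = 4999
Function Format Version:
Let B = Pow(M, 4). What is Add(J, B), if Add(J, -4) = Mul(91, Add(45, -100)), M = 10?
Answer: 4999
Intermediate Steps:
J = -5001 (J = Add(4, Mul(91, Add(45, -100))) = Add(4, Mul(91, -55)) = Add(4, -5005) = -5001)
B = 10000 (B = Pow(10, 4) = 10000)
Add(J, B) = Add(-5001, 10000) = 4999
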